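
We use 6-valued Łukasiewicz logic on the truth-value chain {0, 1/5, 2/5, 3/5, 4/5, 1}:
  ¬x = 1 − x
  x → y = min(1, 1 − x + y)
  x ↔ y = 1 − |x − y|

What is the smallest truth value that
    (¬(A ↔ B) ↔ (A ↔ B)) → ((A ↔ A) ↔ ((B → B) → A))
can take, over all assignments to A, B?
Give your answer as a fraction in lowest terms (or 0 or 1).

Take A = 0, B = 2/5:
A ↔ B = 0 ↔ 2/5 = 3/5
¬(A ↔ B) = ¬3/5 = 2/5
A ↔ B = 0 ↔ 2/5 = 3/5
¬(A ↔ B) ↔ (A ↔ B) = 2/5 ↔ 3/5 = 4/5
A ↔ A = 0 ↔ 0 = 1
B → B = 2/5 → 2/5 = 1
(B → B) → A = 1 → 0 = 0
(A ↔ A) ↔ ((B → B) → A) = 1 ↔ 0 = 0
(¬(A ↔ B) ↔ (A ↔ B)) → ((A ↔ A) ↔ ((B → B) → A)) = 4/5 → 0 = 1/5
No assignment yields a value below 1/5, so this is the minimum.

1/5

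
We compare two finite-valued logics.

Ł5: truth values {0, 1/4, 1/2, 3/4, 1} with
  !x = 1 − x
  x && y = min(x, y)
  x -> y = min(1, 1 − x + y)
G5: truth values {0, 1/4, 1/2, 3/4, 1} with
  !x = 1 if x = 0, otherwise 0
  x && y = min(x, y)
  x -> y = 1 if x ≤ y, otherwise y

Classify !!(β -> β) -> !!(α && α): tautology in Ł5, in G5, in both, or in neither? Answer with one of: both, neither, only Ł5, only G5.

In Ł5: at α = 0, β = 0 the value is 0 — not a tautology.
In G5: at α = 0, β = 0 the value is 0 — not a tautology.

neither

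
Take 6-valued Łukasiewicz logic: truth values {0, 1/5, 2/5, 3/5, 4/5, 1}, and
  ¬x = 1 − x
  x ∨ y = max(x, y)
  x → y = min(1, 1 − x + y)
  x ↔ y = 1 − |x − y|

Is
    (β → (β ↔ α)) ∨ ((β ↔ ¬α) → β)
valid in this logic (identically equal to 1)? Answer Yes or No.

Counterexample: take α = 1/5, β = 4/5.
β ↔ α = 4/5 ↔ 1/5 = 2/5
β → (β ↔ α) = 4/5 → 2/5 = 3/5
¬α = ¬1/5 = 4/5
β ↔ ¬α = 4/5 ↔ 4/5 = 1
(β ↔ ¬α) → β = 1 → 4/5 = 4/5
(β → (β ↔ α)) ∨ ((β ↔ ¬α) → β) = 3/5 ∨ 4/5 = 4/5
This gives 4/5 ≠ 1.

No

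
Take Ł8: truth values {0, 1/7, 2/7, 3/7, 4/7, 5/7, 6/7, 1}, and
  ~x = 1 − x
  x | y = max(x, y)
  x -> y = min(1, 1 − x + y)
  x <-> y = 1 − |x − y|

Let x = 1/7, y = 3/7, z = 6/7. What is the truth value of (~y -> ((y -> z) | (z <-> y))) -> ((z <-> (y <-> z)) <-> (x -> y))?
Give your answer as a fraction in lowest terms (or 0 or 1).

~y = ~3/7 = 4/7
y -> z = 3/7 -> 6/7 = 1
z <-> y = 6/7 <-> 3/7 = 4/7
(y -> z) | (z <-> y) = 1 | 4/7 = 1
~y -> ((y -> z) | (z <-> y)) = 4/7 -> 1 = 1
y <-> z = 3/7 <-> 6/7 = 4/7
z <-> (y <-> z) = 6/7 <-> 4/7 = 5/7
x -> y = 1/7 -> 3/7 = 1
(z <-> (y <-> z)) <-> (x -> y) = 5/7 <-> 1 = 5/7
(~y -> ((y -> z) | (z <-> y))) -> ((z <-> (y <-> z)) <-> (x -> y)) = 1 -> 5/7 = 5/7

5/7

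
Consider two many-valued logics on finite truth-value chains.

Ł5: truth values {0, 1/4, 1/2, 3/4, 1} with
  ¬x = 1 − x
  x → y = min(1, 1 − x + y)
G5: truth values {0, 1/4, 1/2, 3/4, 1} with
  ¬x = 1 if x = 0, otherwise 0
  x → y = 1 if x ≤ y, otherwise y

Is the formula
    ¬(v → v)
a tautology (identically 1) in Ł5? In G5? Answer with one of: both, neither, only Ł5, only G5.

In Ł5: at v = 0 the value is 0 — not a tautology.
In G5: at v = 0 the value is 0 — not a tautology.

neither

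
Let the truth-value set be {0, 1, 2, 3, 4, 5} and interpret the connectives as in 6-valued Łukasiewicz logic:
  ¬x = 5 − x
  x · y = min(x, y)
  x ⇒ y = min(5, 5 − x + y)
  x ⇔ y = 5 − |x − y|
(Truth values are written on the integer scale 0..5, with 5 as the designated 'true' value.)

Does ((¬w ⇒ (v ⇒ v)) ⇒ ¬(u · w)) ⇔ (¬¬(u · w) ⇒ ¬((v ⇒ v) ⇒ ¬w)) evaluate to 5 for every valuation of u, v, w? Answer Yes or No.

Counterexample: take u = 1, v = 0, w = 1.
¬w = ¬1 = 4
v ⇒ v = 0 ⇒ 0 = 5
¬w ⇒ (v ⇒ v) = 4 ⇒ 5 = 5
u · w = 1 · 1 = 1
¬(u · w) = ¬1 = 4
(¬w ⇒ (v ⇒ v)) ⇒ ¬(u · w) = 5 ⇒ 4 = 4
u · w = 1 · 1 = 1
¬(u · w) = ¬1 = 4
¬¬(u · w) = ¬4 = 1
v ⇒ v = 0 ⇒ 0 = 5
¬w = ¬1 = 4
(v ⇒ v) ⇒ ¬w = 5 ⇒ 4 = 4
¬((v ⇒ v) ⇒ ¬w) = ¬4 = 1
¬¬(u · w) ⇒ ¬((v ⇒ v) ⇒ ¬w) = 1 ⇒ 1 = 5
((¬w ⇒ (v ⇒ v)) ⇒ ¬(u · w)) ⇔ (¬¬(u · w) ⇒ ¬((v ⇒ v) ⇒ ¬w)) = 4 ⇔ 5 = 4
This gives 4 ≠ 5.

No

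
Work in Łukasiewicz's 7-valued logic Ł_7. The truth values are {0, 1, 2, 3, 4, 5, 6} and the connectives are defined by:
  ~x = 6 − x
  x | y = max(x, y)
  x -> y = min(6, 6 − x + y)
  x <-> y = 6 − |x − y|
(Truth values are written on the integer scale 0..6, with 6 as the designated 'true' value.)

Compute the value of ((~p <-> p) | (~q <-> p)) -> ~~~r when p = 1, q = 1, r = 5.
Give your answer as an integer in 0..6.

~p = ~1 = 5
~p <-> p = 5 <-> 1 = 2
~q = ~1 = 5
~q <-> p = 5 <-> 1 = 2
(~p <-> p) | (~q <-> p) = 2 | 2 = 2
~r = ~5 = 1
~~r = ~1 = 5
~~~r = ~5 = 1
((~p <-> p) | (~q <-> p)) -> ~~~r = 2 -> 1 = 5

5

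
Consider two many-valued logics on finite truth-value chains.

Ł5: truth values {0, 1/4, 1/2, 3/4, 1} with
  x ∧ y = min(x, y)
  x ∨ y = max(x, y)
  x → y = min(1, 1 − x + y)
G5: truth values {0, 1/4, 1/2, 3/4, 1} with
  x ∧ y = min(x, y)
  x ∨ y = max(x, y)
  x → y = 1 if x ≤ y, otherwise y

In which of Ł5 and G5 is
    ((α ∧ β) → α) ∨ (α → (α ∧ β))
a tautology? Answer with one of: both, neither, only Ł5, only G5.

In Ł5: every assignment gives 1 — tautology.
In G5: every assignment gives 1 — tautology.

both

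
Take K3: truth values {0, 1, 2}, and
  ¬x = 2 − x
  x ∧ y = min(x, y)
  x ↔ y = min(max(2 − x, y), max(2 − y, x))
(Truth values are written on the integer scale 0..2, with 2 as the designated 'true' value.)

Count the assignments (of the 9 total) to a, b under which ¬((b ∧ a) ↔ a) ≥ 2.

a = 0, b = 0 ↦ 0  <
a = 0, b = 1 ↦ 0  <
a = 0, b = 2 ↦ 0  <
a = 1, b = 0 ↦ 1  <
a = 1, b = 1 ↦ 1  <
a = 1, b = 2 ↦ 1  <
a = 2, b = 0 ↦ 2  ≥
a = 2, b = 1 ↦ 1  <
a = 2, b = 2 ↦ 0  <
So 1 of the 9 assignments meets the threshold.

1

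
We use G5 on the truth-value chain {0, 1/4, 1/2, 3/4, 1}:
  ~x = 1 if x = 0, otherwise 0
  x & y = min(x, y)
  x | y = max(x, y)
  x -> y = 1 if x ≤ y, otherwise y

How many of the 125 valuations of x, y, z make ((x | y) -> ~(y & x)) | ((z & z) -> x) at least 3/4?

105

value 1: 101 assignments (counts)
value 3/4: 4 assignments (counts)
value 1/2: 8 assignments
value 1/4: 12 assignments
So 105 of the 125 assignments meet the threshold.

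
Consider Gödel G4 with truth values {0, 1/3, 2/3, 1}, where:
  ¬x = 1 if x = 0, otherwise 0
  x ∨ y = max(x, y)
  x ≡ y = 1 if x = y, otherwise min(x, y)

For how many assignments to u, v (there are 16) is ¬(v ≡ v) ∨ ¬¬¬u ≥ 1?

u = 0, v = 0 ↦ 1  ≥
u = 0, v = 1/3 ↦ 1  ≥
u = 0, v = 2/3 ↦ 1  ≥
u = 0, v = 1 ↦ 1  ≥
u = 1/3, v = 0 ↦ 0  <
u = 1/3, v = 1/3 ↦ 0  <
u = 1/3, v = 2/3 ↦ 0  <
u = 1/3, v = 1 ↦ 0  <
u = 2/3, v = 0 ↦ 0  <
u = 2/3, v = 1/3 ↦ 0  <
u = 2/3, v = 2/3 ↦ 0  <
u = 2/3, v = 1 ↦ 0  <
u = 1, v = 0 ↦ 0  <
u = 1, v = 1/3 ↦ 0  <
u = 1, v = 2/3 ↦ 0  <
u = 1, v = 1 ↦ 0  <
So 4 of the 16 assignments meet the threshold.

4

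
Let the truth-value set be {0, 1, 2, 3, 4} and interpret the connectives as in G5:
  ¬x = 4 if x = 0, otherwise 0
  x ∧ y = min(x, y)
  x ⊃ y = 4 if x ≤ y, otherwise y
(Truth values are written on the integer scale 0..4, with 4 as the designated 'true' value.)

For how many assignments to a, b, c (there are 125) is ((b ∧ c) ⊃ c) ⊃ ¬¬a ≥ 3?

100

value 4: 100 assignments (counts)
value 0: 25 assignments
So 100 of the 125 assignments meet the threshold.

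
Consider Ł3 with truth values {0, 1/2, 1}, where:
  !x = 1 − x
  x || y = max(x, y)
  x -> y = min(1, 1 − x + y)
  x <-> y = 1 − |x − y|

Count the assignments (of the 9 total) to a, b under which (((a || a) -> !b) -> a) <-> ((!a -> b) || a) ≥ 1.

6

a = 0, b = 0 ↦ 1  ≥
a = 0, b = 1/2 ↦ 1/2  <
a = 0, b = 1 ↦ 0  <
a = 1/2, b = 0 ↦ 1  ≥
a = 1/2, b = 1/2 ↦ 1/2  <
a = 1/2, b = 1 ↦ 1  ≥
a = 1, b = 0 ↦ 1  ≥
a = 1, b = 1/2 ↦ 1  ≥
a = 1, b = 1 ↦ 1  ≥
So 6 of the 9 assignments meet the threshold.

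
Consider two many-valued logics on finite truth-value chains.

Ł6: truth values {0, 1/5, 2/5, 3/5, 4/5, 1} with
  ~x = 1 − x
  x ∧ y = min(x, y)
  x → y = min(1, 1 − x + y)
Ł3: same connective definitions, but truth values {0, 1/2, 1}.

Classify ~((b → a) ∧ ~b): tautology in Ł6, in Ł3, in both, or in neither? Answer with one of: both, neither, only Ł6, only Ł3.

neither

In Ł6: at a = 0, b = 0 the value is 0 — not a tautology.
In Ł3: at a = 0, b = 0 the value is 0 — not a tautology.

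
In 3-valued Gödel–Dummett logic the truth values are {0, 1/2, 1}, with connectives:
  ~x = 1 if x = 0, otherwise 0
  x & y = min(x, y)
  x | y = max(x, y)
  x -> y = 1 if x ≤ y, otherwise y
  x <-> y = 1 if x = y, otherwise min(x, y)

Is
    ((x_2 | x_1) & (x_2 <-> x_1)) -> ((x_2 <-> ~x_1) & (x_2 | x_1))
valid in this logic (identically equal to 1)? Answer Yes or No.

Counterexample: take x_1 = 1/2, x_2 = 1/2.
x_2 | x_1 = 1/2 | 1/2 = 1/2
x_2 <-> x_1 = 1/2 <-> 1/2 = 1
(x_2 | x_1) & (x_2 <-> x_1) = 1/2 & 1 = 1/2
~x_1 = ~1/2 = 0
x_2 <-> ~x_1 = 1/2 <-> 0 = 0
x_2 | x_1 = 1/2 | 1/2 = 1/2
(x_2 <-> ~x_1) & (x_2 | x_1) = 0 & 1/2 = 0
((x_2 | x_1) & (x_2 <-> x_1)) -> ((x_2 <-> ~x_1) & (x_2 | x_1)) = 1/2 -> 0 = 0
This gives 0 ≠ 1.

No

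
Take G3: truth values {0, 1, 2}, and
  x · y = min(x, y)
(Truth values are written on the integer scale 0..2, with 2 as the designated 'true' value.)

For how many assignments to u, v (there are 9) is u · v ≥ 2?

u = 0, v = 0 ↦ 0  <
u = 0, v = 1 ↦ 0  <
u = 0, v = 2 ↦ 0  <
u = 1, v = 0 ↦ 0  <
u = 1, v = 1 ↦ 1  <
u = 1, v = 2 ↦ 1  <
u = 2, v = 0 ↦ 0  <
u = 2, v = 1 ↦ 1  <
u = 2, v = 2 ↦ 2  ≥
So 1 of the 9 assignments meets the threshold.

1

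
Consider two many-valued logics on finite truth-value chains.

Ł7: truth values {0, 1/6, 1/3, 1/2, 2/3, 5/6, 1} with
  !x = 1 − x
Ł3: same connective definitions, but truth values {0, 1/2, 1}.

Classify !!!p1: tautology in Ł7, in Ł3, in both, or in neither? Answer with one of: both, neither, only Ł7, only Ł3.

In Ł7: at p1 = 1/6 the value is 5/6 — not a tautology.
In Ł3: at p1 = 1/2 the value is 1/2 — not a tautology.

neither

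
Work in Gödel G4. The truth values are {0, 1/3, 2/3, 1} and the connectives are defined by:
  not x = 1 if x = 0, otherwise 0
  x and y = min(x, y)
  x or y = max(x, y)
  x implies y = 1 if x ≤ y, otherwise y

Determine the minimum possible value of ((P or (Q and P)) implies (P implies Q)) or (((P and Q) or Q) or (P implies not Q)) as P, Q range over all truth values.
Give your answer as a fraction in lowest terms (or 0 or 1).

Take P = 2/3, Q = 1/3:
Q and P = 1/3 and 2/3 = 1/3
P or (Q and P) = 2/3 or 1/3 = 2/3
P implies Q = 2/3 implies 1/3 = 1/3
(P or (Q and P)) implies (P implies Q) = 2/3 implies 1/3 = 1/3
P and Q = 2/3 and 1/3 = 1/3
(P and Q) or Q = 1/3 or 1/3 = 1/3
not Q = not 1/3 = 0
P implies not Q = 2/3 implies 0 = 0
((P and Q) or Q) or (P implies not Q) = 1/3 or 0 = 1/3
((P or (Q and P)) implies (P implies Q)) or (((P and Q) or Q) or (P implies not Q)) = 1/3 or 1/3 = 1/3
No assignment yields a value below 1/3, so this is the minimum.

1/3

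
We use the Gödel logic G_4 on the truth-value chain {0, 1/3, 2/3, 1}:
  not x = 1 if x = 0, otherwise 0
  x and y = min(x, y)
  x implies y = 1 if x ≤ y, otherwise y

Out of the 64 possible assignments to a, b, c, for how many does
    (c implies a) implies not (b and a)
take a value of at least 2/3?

28

value 1: 28 assignments (counts)
value 0: 36 assignments
So 28 of the 64 assignments meet the threshold.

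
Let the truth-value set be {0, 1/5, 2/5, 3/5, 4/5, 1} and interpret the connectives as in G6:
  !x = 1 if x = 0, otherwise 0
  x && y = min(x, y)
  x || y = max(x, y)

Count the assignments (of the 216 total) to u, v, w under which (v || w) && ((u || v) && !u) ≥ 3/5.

value 1: 6 assignments (counts)
value 4/5: 6 assignments (counts)
value 3/5: 6 assignments (counts)
value 2/5: 6 assignments
value 1/5: 6 assignments
value 0: 186 assignments
So 18 of the 216 assignments meet the threshold.

18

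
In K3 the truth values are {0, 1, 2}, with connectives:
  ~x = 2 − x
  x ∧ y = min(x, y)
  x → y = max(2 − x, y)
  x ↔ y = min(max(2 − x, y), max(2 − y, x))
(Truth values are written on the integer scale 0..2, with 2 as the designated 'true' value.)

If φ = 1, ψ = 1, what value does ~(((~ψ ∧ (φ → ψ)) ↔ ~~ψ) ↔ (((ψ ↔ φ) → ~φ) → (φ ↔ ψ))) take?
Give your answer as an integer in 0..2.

1

~ψ = ~1 = 1
φ → ψ = 1 → 1 = 1
~ψ ∧ (φ → ψ) = 1 ∧ 1 = 1
~ψ = ~1 = 1
~~ψ = ~1 = 1
(~ψ ∧ (φ → ψ)) ↔ ~~ψ = 1 ↔ 1 = 1
ψ ↔ φ = 1 ↔ 1 = 1
~φ = ~1 = 1
(ψ ↔ φ) → ~φ = 1 → 1 = 1
φ ↔ ψ = 1 ↔ 1 = 1
((ψ ↔ φ) → ~φ) → (φ ↔ ψ) = 1 → 1 = 1
((~ψ ∧ (φ → ψ)) ↔ ~~ψ) ↔ (((ψ ↔ φ) → ~φ) → (φ ↔ ψ)) = 1 ↔ 1 = 1
~(((~ψ ∧ (φ → ψ)) ↔ ~~ψ) ↔ (((ψ ↔ φ) → ~φ) → (φ ↔ ψ))) = ~1 = 1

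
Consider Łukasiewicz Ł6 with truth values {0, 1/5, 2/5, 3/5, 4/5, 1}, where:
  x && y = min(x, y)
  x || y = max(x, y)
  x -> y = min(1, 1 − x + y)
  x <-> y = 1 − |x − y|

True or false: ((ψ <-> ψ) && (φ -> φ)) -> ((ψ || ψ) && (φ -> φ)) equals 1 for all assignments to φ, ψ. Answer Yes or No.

No

Counterexample: take φ = 0, ψ = 0.
ψ <-> ψ = 0 <-> 0 = 1
φ -> φ = 0 -> 0 = 1
(ψ <-> ψ) && (φ -> φ) = 1 && 1 = 1
ψ || ψ = 0 || 0 = 0
φ -> φ = 0 -> 0 = 1
(ψ || ψ) && (φ -> φ) = 0 && 1 = 0
((ψ <-> ψ) && (φ -> φ)) -> ((ψ || ψ) && (φ -> φ)) = 1 -> 0 = 0
This gives 0 ≠ 1.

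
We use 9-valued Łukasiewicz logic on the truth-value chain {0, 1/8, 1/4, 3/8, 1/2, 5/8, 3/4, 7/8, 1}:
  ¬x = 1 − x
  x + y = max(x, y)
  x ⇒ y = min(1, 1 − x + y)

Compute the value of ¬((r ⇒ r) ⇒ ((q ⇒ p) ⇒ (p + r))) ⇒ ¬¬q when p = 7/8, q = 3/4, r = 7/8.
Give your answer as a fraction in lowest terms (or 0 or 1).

1

r ⇒ r = 7/8 ⇒ 7/8 = 1
q ⇒ p = 3/4 ⇒ 7/8 = 1
p + r = 7/8 + 7/8 = 7/8
(q ⇒ p) ⇒ (p + r) = 1 ⇒ 7/8 = 7/8
(r ⇒ r) ⇒ ((q ⇒ p) ⇒ (p + r)) = 1 ⇒ 7/8 = 7/8
¬((r ⇒ r) ⇒ ((q ⇒ p) ⇒ (p + r))) = ¬7/8 = 1/8
¬q = ¬3/4 = 1/4
¬¬q = ¬1/4 = 3/4
¬((r ⇒ r) ⇒ ((q ⇒ p) ⇒ (p + r))) ⇒ ¬¬q = 1/8 ⇒ 3/4 = 1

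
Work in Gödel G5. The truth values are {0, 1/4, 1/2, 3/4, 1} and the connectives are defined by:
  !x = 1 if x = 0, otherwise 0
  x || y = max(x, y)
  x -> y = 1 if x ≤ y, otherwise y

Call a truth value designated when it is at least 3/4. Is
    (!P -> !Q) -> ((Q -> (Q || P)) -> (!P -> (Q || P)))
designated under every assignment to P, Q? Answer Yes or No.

No

Counterexample: take P = 0, Q = 0.
!P = !0 = 1
!Q = !0 = 1
!P -> !Q = 1 -> 1 = 1
Q || P = 0 || 0 = 0
Q -> (Q || P) = 0 -> 0 = 1
!P = !0 = 1
Q || P = 0 || 0 = 0
!P -> (Q || P) = 1 -> 0 = 0
(Q -> (Q || P)) -> (!P -> (Q || P)) = 1 -> 0 = 0
(!P -> !Q) -> ((Q -> (Q || P)) -> (!P -> (Q || P))) = 1 -> 0 = 0
This gives 0, which is below 3/4.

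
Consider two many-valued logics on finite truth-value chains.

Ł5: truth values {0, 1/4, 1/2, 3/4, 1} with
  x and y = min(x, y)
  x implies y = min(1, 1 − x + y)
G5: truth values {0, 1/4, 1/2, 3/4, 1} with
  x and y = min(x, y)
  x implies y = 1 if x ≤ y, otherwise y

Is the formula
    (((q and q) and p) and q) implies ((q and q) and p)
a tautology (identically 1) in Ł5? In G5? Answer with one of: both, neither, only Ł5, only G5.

both

In Ł5: every assignment gives 1 — tautology.
In G5: every assignment gives 1 — tautology.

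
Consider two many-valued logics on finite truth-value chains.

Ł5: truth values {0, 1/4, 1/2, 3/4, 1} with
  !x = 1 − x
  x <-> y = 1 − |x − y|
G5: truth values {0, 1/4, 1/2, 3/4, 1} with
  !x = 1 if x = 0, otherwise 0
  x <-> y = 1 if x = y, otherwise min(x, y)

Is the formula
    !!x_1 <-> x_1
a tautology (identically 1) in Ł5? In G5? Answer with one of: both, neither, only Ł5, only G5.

only Ł5

In Ł5: every assignment gives 1 — tautology.
In G5: at x_1 = 1/4 the value is 1/4 — not a tautology.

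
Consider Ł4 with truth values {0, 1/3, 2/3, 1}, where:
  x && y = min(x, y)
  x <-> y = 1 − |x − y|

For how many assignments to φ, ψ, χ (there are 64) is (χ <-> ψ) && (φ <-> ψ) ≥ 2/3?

value 1: 4 assignments (counts)
value 2/3: 22 assignments (counts)
value 1/3: 24 assignments
value 0: 14 assignments
So 26 of the 64 assignments meet the threshold.

26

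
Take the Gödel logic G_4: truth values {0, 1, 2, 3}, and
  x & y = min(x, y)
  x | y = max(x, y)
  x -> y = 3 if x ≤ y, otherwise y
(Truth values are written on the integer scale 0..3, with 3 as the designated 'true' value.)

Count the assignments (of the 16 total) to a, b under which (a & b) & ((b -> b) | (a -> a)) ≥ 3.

1

a = 0, b = 0 ↦ 0  <
a = 0, b = 1 ↦ 0  <
a = 0, b = 2 ↦ 0  <
a = 0, b = 3 ↦ 0  <
a = 1, b = 0 ↦ 0  <
a = 1, b = 1 ↦ 1  <
a = 1, b = 2 ↦ 1  <
a = 1, b = 3 ↦ 1  <
a = 2, b = 0 ↦ 0  <
a = 2, b = 1 ↦ 1  <
a = 2, b = 2 ↦ 2  <
a = 2, b = 3 ↦ 2  <
a = 3, b = 0 ↦ 0  <
a = 3, b = 1 ↦ 1  <
a = 3, b = 2 ↦ 2  <
a = 3, b = 3 ↦ 3  ≥
So 1 of the 16 assignments meets the threshold.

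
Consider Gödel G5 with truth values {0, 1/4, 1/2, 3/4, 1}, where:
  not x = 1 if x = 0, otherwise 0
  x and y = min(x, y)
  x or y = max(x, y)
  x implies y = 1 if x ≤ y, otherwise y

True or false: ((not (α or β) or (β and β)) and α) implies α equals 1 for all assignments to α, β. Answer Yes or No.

Yes

At α = 1, β = 1/2, for instance:
α or β = 1 or 1/2 = 1
not (α or β) = not 1 = 0
β and β = 1/2 and 1/2 = 1/2
not (α or β) or (β and β) = 0 or 1/2 = 1/2
(not (α or β) or (β and β)) and α = 1/2 and 1 = 1/2
((not (α or β) or (β and β)) and α) implies α = 1/2 implies 1 = 1
and checking the remaining 24 assignments likewise gives ≥ 1 in every case.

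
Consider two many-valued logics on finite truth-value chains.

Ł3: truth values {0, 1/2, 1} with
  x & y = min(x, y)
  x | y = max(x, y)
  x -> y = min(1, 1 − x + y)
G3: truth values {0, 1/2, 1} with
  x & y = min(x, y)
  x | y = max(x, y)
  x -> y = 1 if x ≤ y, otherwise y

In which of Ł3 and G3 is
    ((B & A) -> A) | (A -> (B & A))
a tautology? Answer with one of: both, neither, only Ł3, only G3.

both

In Ł3: every assignment gives 1 — tautology.
In G3: every assignment gives 1 — tautology.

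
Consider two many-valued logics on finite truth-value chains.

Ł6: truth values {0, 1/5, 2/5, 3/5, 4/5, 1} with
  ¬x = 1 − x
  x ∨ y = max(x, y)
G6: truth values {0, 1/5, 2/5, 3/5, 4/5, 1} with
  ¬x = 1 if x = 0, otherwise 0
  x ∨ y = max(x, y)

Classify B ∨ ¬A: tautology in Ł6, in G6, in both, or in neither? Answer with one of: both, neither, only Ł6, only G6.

In Ł6: at A = 1/5, B = 0 the value is 4/5 — not a tautology.
In G6: at A = 1/5, B = 0 the value is 0 — not a tautology.

neither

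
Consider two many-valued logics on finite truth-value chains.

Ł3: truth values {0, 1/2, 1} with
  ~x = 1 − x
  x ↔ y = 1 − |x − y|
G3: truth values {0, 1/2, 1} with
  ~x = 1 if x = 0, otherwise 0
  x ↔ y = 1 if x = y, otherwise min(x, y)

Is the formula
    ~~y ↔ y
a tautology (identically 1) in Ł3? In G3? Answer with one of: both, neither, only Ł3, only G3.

only Ł3

In Ł3: every assignment gives 1 — tautology.
In G3: at y = 1/2 the value is 1/2 — not a tautology.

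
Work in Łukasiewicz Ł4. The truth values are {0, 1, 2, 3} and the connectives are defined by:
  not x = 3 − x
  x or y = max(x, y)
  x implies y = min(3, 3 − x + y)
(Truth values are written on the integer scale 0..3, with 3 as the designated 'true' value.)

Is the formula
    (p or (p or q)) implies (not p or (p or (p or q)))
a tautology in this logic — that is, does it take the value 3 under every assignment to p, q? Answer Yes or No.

p = 0, q = 0 ↦ 3
p = 0, q = 1 ↦ 3
p = 0, q = 2 ↦ 3
p = 0, q = 3 ↦ 3
p = 1, q = 0 ↦ 3
p = 1, q = 1 ↦ 3
p = 1, q = 2 ↦ 3
p = 1, q = 3 ↦ 3
p = 2, q = 0 ↦ 3
p = 2, q = 1 ↦ 3
p = 2, q = 2 ↦ 3
p = 2, q = 3 ↦ 3
p = 3, q = 0 ↦ 3
p = 3, q = 1 ↦ 3
p = 3, q = 2 ↦ 3
p = 3, q = 3 ↦ 3
Every assignment gives a value ≥ 3.

Yes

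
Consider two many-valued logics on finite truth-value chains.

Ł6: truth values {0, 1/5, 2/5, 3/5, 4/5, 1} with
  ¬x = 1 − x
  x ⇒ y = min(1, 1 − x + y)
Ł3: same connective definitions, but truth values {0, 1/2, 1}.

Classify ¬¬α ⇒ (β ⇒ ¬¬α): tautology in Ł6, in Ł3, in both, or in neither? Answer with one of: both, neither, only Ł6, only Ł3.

both

In Ł6: every assignment gives 1 — tautology.
In Ł3: every assignment gives 1 — tautology.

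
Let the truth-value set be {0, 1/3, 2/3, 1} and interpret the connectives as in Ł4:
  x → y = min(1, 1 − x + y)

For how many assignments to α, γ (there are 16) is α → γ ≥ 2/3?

α = 0, γ = 0 ↦ 1  ≥
α = 0, γ = 1/3 ↦ 1  ≥
α = 0, γ = 2/3 ↦ 1  ≥
α = 0, γ = 1 ↦ 1  ≥
α = 1/3, γ = 0 ↦ 2/3  ≥
α = 1/3, γ = 1/3 ↦ 1  ≥
α = 1/3, γ = 2/3 ↦ 1  ≥
α = 1/3, γ = 1 ↦ 1  ≥
α = 2/3, γ = 0 ↦ 1/3  <
α = 2/3, γ = 1/3 ↦ 2/3  ≥
α = 2/3, γ = 2/3 ↦ 1  ≥
α = 2/3, γ = 1 ↦ 1  ≥
α = 1, γ = 0 ↦ 0  <
α = 1, γ = 1/3 ↦ 1/3  <
α = 1, γ = 2/3 ↦ 2/3  ≥
α = 1, γ = 1 ↦ 1  ≥
So 13 of the 16 assignments meet the threshold.

13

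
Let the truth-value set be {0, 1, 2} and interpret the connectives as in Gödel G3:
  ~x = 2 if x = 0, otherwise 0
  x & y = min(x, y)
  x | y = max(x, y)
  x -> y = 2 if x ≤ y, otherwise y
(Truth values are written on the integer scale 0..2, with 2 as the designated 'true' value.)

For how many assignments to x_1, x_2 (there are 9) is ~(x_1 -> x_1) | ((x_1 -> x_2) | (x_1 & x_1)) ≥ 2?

x_1 = 0, x_2 = 0 ↦ 2  ≥
x_1 = 0, x_2 = 1 ↦ 2  ≥
x_1 = 0, x_2 = 2 ↦ 2  ≥
x_1 = 1, x_2 = 0 ↦ 1  <
x_1 = 1, x_2 = 1 ↦ 2  ≥
x_1 = 1, x_2 = 2 ↦ 2  ≥
x_1 = 2, x_2 = 0 ↦ 2  ≥
x_1 = 2, x_2 = 1 ↦ 2  ≥
x_1 = 2, x_2 = 2 ↦ 2  ≥
So 8 of the 9 assignments meet the threshold.

8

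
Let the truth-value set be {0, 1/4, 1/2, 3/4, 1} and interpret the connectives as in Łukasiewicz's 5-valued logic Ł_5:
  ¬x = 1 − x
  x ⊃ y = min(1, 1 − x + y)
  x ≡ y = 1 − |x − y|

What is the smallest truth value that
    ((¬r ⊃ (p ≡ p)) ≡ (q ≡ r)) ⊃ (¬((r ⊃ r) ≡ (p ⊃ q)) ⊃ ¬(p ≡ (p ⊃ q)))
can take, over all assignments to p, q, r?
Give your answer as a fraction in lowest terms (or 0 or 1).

Take p = 1/2, q = 0, r = 0:
¬r = ¬0 = 1
p ≡ p = 1/2 ≡ 1/2 = 1
¬r ⊃ (p ≡ p) = 1 ⊃ 1 = 1
q ≡ r = 0 ≡ 0 = 1
(¬r ⊃ (p ≡ p)) ≡ (q ≡ r) = 1 ≡ 1 = 1
r ⊃ r = 0 ⊃ 0 = 1
p ⊃ q = 1/2 ⊃ 0 = 1/2
(r ⊃ r) ≡ (p ⊃ q) = 1 ≡ 1/2 = 1/2
¬((r ⊃ r) ≡ (p ⊃ q)) = ¬1/2 = 1/2
p ⊃ q = 1/2 ⊃ 0 = 1/2
p ≡ (p ⊃ q) = 1/2 ≡ 1/2 = 1
¬(p ≡ (p ⊃ q)) = ¬1 = 0
¬((r ⊃ r) ≡ (p ⊃ q)) ⊃ ¬(p ≡ (p ⊃ q)) = 1/2 ⊃ 0 = 1/2
((¬r ⊃ (p ≡ p)) ≡ (q ≡ r)) ⊃ (¬((r ⊃ r) ≡ (p ⊃ q)) ⊃ ¬(p ≡ (p ⊃ q))) = 1 ⊃ 1/2 = 1/2
No assignment yields a value below 1/2, so this is the minimum.

1/2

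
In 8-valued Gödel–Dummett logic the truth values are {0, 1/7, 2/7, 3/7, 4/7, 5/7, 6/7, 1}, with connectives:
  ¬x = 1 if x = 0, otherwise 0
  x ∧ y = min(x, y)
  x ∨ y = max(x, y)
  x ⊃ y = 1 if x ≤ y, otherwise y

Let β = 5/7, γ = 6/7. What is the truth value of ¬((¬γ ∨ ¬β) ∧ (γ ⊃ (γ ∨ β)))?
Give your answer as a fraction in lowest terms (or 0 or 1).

¬γ = ¬6/7 = 0
¬β = ¬5/7 = 0
¬γ ∨ ¬β = 0 ∨ 0 = 0
γ ∨ β = 6/7 ∨ 5/7 = 6/7
γ ⊃ (γ ∨ β) = 6/7 ⊃ 6/7 = 1
(¬γ ∨ ¬β) ∧ (γ ⊃ (γ ∨ β)) = 0 ∧ 1 = 0
¬((¬γ ∨ ¬β) ∧ (γ ⊃ (γ ∨ β))) = ¬0 = 1

1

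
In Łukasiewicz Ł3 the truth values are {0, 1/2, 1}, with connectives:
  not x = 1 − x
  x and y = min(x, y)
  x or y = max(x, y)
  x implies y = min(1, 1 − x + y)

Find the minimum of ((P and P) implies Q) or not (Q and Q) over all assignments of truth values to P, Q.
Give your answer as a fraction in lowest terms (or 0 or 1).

Take P = 1, Q = 1/2:
P and P = 1 and 1 = 1
(P and P) implies Q = 1 implies 1/2 = 1/2
Q and Q = 1/2 and 1/2 = 1/2
not (Q and Q) = not 1/2 = 1/2
((P and P) implies Q) or not (Q and Q) = 1/2 or 1/2 = 1/2
No assignment yields a value below 1/2, so this is the minimum.

1/2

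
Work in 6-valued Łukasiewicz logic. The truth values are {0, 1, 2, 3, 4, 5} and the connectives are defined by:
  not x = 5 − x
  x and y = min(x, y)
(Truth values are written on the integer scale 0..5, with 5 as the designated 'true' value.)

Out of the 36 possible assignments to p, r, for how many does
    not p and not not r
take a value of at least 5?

1

value 5: 1 assignment (counts)
value 4: 3 assignments
value 3: 5 assignments
value 2: 7 assignments
value 1: 9 assignments
value 0: 11 assignments
So 1 of the 36 assignments meets the threshold.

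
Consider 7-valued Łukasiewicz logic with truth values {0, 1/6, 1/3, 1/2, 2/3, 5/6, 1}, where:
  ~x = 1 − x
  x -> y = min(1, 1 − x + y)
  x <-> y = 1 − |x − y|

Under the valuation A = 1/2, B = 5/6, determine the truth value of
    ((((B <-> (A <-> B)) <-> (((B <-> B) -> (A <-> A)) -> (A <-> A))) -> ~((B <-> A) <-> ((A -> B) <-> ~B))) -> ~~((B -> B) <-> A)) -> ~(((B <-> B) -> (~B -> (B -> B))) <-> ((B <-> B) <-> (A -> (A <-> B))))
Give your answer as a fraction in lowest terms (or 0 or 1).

A <-> B = 1/2 <-> 5/6 = 2/3
B <-> (A <-> B) = 5/6 <-> 2/3 = 5/6
B <-> B = 5/6 <-> 5/6 = 1
A <-> A = 1/2 <-> 1/2 = 1
(B <-> B) -> (A <-> A) = 1 -> 1 = 1
A <-> A = 1/2 <-> 1/2 = 1
((B <-> B) -> (A <-> A)) -> (A <-> A) = 1 -> 1 = 1
(B <-> (A <-> B)) <-> (((B <-> B) -> (A <-> A)) -> (A <-> A)) = 5/6 <-> 1 = 5/6
B <-> A = 5/6 <-> 1/2 = 2/3
A -> B = 1/2 -> 5/6 = 1
~B = ~5/6 = 1/6
(A -> B) <-> ~B = 1 <-> 1/6 = 1/6
(B <-> A) <-> ((A -> B) <-> ~B) = 2/3 <-> 1/6 = 1/2
~((B <-> A) <-> ((A -> B) <-> ~B)) = ~1/2 = 1/2
((B <-> (A <-> B)) <-> (((B <-> B) -> (A <-> A)) -> (A <-> A))) -> ~((B <-> A) <-> ((A -> B) <-> ~B)) = 5/6 -> 1/2 = 2/3
B -> B = 5/6 -> 5/6 = 1
(B -> B) <-> A = 1 <-> 1/2 = 1/2
~((B -> B) <-> A) = ~1/2 = 1/2
~~((B -> B) <-> A) = ~1/2 = 1/2
(((B <-> (A <-> B)) <-> (((B <-> B) -> (A <-> A)) -> (A <-> A))) -> ~((B <-> A) <-> ((A -> B) <-> ~B))) -> ~~((B -> B) <-> A) = 2/3 -> 1/2 = 5/6
B <-> B = 5/6 <-> 5/6 = 1
~B = ~5/6 = 1/6
B -> B = 5/6 -> 5/6 = 1
~B -> (B -> B) = 1/6 -> 1 = 1
(B <-> B) -> (~B -> (B -> B)) = 1 -> 1 = 1
B <-> B = 5/6 <-> 5/6 = 1
A <-> B = 1/2 <-> 5/6 = 2/3
A -> (A <-> B) = 1/2 -> 2/3 = 1
(B <-> B) <-> (A -> (A <-> B)) = 1 <-> 1 = 1
((B <-> B) -> (~B -> (B -> B))) <-> ((B <-> B) <-> (A -> (A <-> B))) = 1 <-> 1 = 1
~(((B <-> B) -> (~B -> (B -> B))) <-> ((B <-> B) <-> (A -> (A <-> B)))) = ~1 = 0
((((B <-> (A <-> B)) <-> (((B <-> B) -> (A <-> A)) -> (A <-> A))) -> ~((B <-> A) <-> ((A -> B) <-> ~B))) -> ~~((B -> B) <-> A)) -> ~(((B <-> B) -> (~B -> (B -> B))) <-> ((B <-> B) <-> (A -> (A <-> B)))) = 5/6 -> 0 = 1/6

1/6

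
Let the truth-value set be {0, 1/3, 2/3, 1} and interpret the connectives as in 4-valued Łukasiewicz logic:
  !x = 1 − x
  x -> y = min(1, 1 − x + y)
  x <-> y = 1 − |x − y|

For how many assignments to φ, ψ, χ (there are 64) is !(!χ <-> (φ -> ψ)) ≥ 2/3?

27

value 1: 11 assignments (counts)
value 2/3: 16 assignments (counts)
value 1/3: 21 assignments
value 0: 16 assignments
So 27 of the 64 assignments meet the threshold.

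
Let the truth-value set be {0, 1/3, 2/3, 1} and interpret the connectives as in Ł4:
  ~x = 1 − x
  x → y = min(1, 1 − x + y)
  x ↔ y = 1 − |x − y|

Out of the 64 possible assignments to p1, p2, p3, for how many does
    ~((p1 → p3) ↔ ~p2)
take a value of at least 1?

value 1: 11 assignments (counts)
value 2/3: 16 assignments
value 1/3: 21 assignments
value 0: 16 assignments
So 11 of the 64 assignments meet the threshold.

11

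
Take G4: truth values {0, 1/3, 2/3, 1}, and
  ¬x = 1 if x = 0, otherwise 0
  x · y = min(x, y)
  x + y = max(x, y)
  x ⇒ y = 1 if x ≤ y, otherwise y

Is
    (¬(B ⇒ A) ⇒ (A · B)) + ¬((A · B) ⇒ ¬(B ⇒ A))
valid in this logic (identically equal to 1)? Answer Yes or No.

Counterexample: take A = 0, B = 1/3.
B ⇒ A = 1/3 ⇒ 0 = 0
¬(B ⇒ A) = ¬0 = 1
A · B = 0 · 1/3 = 0
¬(B ⇒ A) ⇒ (A · B) = 1 ⇒ 0 = 0
(A · B) ⇒ ¬(B ⇒ A) = 0 ⇒ 1 = 1
¬((A · B) ⇒ ¬(B ⇒ A)) = ¬1 = 0
(¬(B ⇒ A) ⇒ (A · B)) + ¬((A · B) ⇒ ¬(B ⇒ A)) = 0 + 0 = 0
This gives 0 ≠ 1.

No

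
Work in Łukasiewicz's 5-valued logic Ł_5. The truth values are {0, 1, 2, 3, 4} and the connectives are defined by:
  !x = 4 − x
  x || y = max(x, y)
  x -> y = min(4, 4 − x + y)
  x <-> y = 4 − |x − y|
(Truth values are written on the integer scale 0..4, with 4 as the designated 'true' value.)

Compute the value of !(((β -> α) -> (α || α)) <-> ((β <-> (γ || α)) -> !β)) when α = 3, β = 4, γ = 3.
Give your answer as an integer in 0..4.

β -> α = 4 -> 3 = 3
α || α = 3 || 3 = 3
(β -> α) -> (α || α) = 3 -> 3 = 4
γ || α = 3 || 3 = 3
β <-> (γ || α) = 4 <-> 3 = 3
!β = !4 = 0
(β <-> (γ || α)) -> !β = 3 -> 0 = 1
((β -> α) -> (α || α)) <-> ((β <-> (γ || α)) -> !β) = 4 <-> 1 = 1
!(((β -> α) -> (α || α)) <-> ((β <-> (γ || α)) -> !β)) = !1 = 3

3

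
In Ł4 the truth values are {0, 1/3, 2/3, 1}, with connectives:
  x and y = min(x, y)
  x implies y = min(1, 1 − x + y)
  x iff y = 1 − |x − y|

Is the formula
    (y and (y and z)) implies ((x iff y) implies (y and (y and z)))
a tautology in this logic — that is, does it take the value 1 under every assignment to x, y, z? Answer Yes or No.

At x = 0, y = 1/3, z = 1/3, for instance:
y and z = 1/3 and 1/3 = 1/3
y and (y and z) = 1/3 and 1/3 = 1/3
x iff y = 0 iff 1/3 = 2/3
(x iff y) implies (y and (y and z)) = 2/3 implies 1/3 = 2/3
(y and (y and z)) implies ((x iff y) implies (y and (y and z))) = 1/3 implies 2/3 = 1
and checking the remaining 63 assignments likewise gives ≥ 1 in every case.

Yes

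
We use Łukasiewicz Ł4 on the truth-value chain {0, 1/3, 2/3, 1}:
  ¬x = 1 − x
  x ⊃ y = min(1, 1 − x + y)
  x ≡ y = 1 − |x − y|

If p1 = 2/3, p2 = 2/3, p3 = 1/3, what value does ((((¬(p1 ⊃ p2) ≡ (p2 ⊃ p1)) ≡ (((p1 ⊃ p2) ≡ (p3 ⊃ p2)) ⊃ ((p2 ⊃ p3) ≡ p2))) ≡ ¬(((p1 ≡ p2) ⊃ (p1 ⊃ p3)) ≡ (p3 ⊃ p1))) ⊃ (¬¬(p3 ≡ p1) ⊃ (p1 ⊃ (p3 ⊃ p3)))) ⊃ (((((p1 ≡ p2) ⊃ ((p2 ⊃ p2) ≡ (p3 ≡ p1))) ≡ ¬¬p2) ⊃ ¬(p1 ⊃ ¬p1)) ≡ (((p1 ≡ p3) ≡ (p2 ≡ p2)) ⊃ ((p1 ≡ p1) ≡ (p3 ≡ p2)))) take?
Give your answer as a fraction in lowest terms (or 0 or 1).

p1 ⊃ p2 = 2/3 ⊃ 2/3 = 1
¬(p1 ⊃ p2) = ¬1 = 0
p2 ⊃ p1 = 2/3 ⊃ 2/3 = 1
¬(p1 ⊃ p2) ≡ (p2 ⊃ p1) = 0 ≡ 1 = 0
p1 ⊃ p2 = 2/3 ⊃ 2/3 = 1
p3 ⊃ p2 = 1/3 ⊃ 2/3 = 1
(p1 ⊃ p2) ≡ (p3 ⊃ p2) = 1 ≡ 1 = 1
p2 ⊃ p3 = 2/3 ⊃ 1/3 = 2/3
(p2 ⊃ p3) ≡ p2 = 2/3 ≡ 2/3 = 1
((p1 ⊃ p2) ≡ (p3 ⊃ p2)) ⊃ ((p2 ⊃ p3) ≡ p2) = 1 ⊃ 1 = 1
(¬(p1 ⊃ p2) ≡ (p2 ⊃ p1)) ≡ (((p1 ⊃ p2) ≡ (p3 ⊃ p2)) ⊃ ((p2 ⊃ p3) ≡ p2)) = 0 ≡ 1 = 0
p1 ≡ p2 = 2/3 ≡ 2/3 = 1
p1 ⊃ p3 = 2/3 ⊃ 1/3 = 2/3
(p1 ≡ p2) ⊃ (p1 ⊃ p3) = 1 ⊃ 2/3 = 2/3
p3 ⊃ p1 = 1/3 ⊃ 2/3 = 1
((p1 ≡ p2) ⊃ (p1 ⊃ p3)) ≡ (p3 ⊃ p1) = 2/3 ≡ 1 = 2/3
¬(((p1 ≡ p2) ⊃ (p1 ⊃ p3)) ≡ (p3 ⊃ p1)) = ¬2/3 = 1/3
((¬(p1 ⊃ p2) ≡ (p2 ⊃ p1)) ≡ (((p1 ⊃ p2) ≡ (p3 ⊃ p2)) ⊃ ((p2 ⊃ p3) ≡ p2))) ≡ ¬(((p1 ≡ p2) ⊃ (p1 ⊃ p3)) ≡ (p3 ⊃ p1)) = 0 ≡ 1/3 = 2/3
p3 ≡ p1 = 1/3 ≡ 2/3 = 2/3
¬(p3 ≡ p1) = ¬2/3 = 1/3
¬¬(p3 ≡ p1) = ¬1/3 = 2/3
p3 ⊃ p3 = 1/3 ⊃ 1/3 = 1
p1 ⊃ (p3 ⊃ p3) = 2/3 ⊃ 1 = 1
¬¬(p3 ≡ p1) ⊃ (p1 ⊃ (p3 ⊃ p3)) = 2/3 ⊃ 1 = 1
(((¬(p1 ⊃ p2) ≡ (p2 ⊃ p1)) ≡ (((p1 ⊃ p2) ≡ (p3 ⊃ p2)) ⊃ ((p2 ⊃ p3) ≡ p2))) ≡ ¬(((p1 ≡ p2) ⊃ (p1 ⊃ p3)) ≡ (p3 ⊃ p1))) ⊃ (¬¬(p3 ≡ p1) ⊃ (p1 ⊃ (p3 ⊃ p3))) = 2/3 ⊃ 1 = 1
p1 ≡ p2 = 2/3 ≡ 2/3 = 1
p2 ⊃ p2 = 2/3 ⊃ 2/3 = 1
p3 ≡ p1 = 1/3 ≡ 2/3 = 2/3
(p2 ⊃ p2) ≡ (p3 ≡ p1) = 1 ≡ 2/3 = 2/3
(p1 ≡ p2) ⊃ ((p2 ⊃ p2) ≡ (p3 ≡ p1)) = 1 ⊃ 2/3 = 2/3
¬p2 = ¬2/3 = 1/3
¬¬p2 = ¬1/3 = 2/3
((p1 ≡ p2) ⊃ ((p2 ⊃ p2) ≡ (p3 ≡ p1))) ≡ ¬¬p2 = 2/3 ≡ 2/3 = 1
¬p1 = ¬2/3 = 1/3
p1 ⊃ ¬p1 = 2/3 ⊃ 1/3 = 2/3
¬(p1 ⊃ ¬p1) = ¬2/3 = 1/3
(((p1 ≡ p2) ⊃ ((p2 ⊃ p2) ≡ (p3 ≡ p1))) ≡ ¬¬p2) ⊃ ¬(p1 ⊃ ¬p1) = 1 ⊃ 1/3 = 1/3
p1 ≡ p3 = 2/3 ≡ 1/3 = 2/3
p2 ≡ p2 = 2/3 ≡ 2/3 = 1
(p1 ≡ p3) ≡ (p2 ≡ p2) = 2/3 ≡ 1 = 2/3
p1 ≡ p1 = 2/3 ≡ 2/3 = 1
p3 ≡ p2 = 1/3 ≡ 2/3 = 2/3
(p1 ≡ p1) ≡ (p3 ≡ p2) = 1 ≡ 2/3 = 2/3
((p1 ≡ p3) ≡ (p2 ≡ p2)) ⊃ ((p1 ≡ p1) ≡ (p3 ≡ p2)) = 2/3 ⊃ 2/3 = 1
((((p1 ≡ p2) ⊃ ((p2 ⊃ p2) ≡ (p3 ≡ p1))) ≡ ¬¬p2) ⊃ ¬(p1 ⊃ ¬p1)) ≡ (((p1 ≡ p3) ≡ (p2 ≡ p2)) ⊃ ((p1 ≡ p1) ≡ (p3 ≡ p2))) = 1/3 ≡ 1 = 1/3
((((¬(p1 ⊃ p2) ≡ (p2 ⊃ p1)) ≡ (((p1 ⊃ p2) ≡ (p3 ⊃ p2)) ⊃ ((p2 ⊃ p3) ≡ p2))) ≡ ¬(((p1 ≡ p2) ⊃ (p1 ⊃ p3)) ≡ (p3 ⊃ p1))) ⊃ (¬¬(p3 ≡ p1) ⊃ (p1 ⊃ (p3 ⊃ p3)))) ⊃ (((((p1 ≡ p2) ⊃ ((p2 ⊃ p2) ≡ (p3 ≡ p1))) ≡ ¬¬p2) ⊃ ¬(p1 ⊃ ¬p1)) ≡ (((p1 ≡ p3) ≡ (p2 ≡ p2)) ⊃ ((p1 ≡ p1) ≡ (p3 ≡ p2)))) = 1 ⊃ 1/3 = 1/3

1/3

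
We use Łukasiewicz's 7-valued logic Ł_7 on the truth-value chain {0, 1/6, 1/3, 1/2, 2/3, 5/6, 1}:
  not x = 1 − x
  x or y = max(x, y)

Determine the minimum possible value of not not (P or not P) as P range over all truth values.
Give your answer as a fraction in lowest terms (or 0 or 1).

Take P = 1/2:
not P = not 1/2 = 1/2
P or not P = 1/2 or 1/2 = 1/2
not (P or not P) = not 1/2 = 1/2
not not (P or not P) = not 1/2 = 1/2
No assignment yields a value below 1/2, so this is the minimum.

1/2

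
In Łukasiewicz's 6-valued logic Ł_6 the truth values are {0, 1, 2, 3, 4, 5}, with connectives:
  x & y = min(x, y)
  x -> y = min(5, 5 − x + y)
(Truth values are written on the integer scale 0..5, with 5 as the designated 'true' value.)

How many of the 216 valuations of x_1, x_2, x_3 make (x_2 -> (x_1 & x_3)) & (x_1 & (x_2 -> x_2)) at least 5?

value 5: 21 assignments (counts)
value 4: 31 assignments
value 3: 38 assignments
value 2: 42 assignments
value 1: 43 assignments
value 0: 41 assignments
So 21 of the 216 assignments meet the threshold.

21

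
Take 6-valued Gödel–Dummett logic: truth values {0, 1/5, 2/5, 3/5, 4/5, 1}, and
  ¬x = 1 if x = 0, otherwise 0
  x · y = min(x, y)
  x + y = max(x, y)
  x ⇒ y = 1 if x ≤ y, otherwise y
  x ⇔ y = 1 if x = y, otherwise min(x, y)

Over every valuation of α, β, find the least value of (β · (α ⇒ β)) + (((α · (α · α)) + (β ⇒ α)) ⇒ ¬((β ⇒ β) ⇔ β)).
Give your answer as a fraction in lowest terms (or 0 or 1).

Take α = 1/5, β = 1/5:
α ⇒ β = 1/5 ⇒ 1/5 = 1
β · (α ⇒ β) = 1/5 · 1 = 1/5
α · α = 1/5 · 1/5 = 1/5
α · (α · α) = 1/5 · 1/5 = 1/5
β ⇒ α = 1/5 ⇒ 1/5 = 1
(α · (α · α)) + (β ⇒ α) = 1/5 + 1 = 1
β ⇒ β = 1/5 ⇒ 1/5 = 1
(β ⇒ β) ⇔ β = 1 ⇔ 1/5 = 1/5
¬((β ⇒ β) ⇔ β) = ¬1/5 = 0
((α · (α · α)) + (β ⇒ α)) ⇒ ¬((β ⇒ β) ⇔ β) = 1 ⇒ 0 = 0
(β · (α ⇒ β)) + (((α · (α · α)) + (β ⇒ α)) ⇒ ¬((β ⇒ β) ⇔ β)) = 1/5 + 0 = 1/5
No assignment yields a value below 1/5, so this is the minimum.

1/5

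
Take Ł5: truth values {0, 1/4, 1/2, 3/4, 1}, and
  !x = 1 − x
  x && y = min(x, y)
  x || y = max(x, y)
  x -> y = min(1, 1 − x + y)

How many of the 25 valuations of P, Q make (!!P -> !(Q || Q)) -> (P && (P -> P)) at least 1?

value 1: 9 assignments (counts)
value 3/4: 3 assignments
value 1/2: 4 assignments
value 1/4: 4 assignments
value 0: 5 assignments
So 9 of the 25 assignments meet the threshold.

9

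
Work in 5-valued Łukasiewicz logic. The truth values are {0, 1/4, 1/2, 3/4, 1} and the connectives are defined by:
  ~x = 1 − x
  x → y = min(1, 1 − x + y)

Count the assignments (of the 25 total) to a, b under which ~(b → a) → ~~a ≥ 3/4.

21

value 1: 19 assignments (counts)
value 3/4: 2 assignments (counts)
value 1/2: 2 assignments
value 1/4: 1 assignment
value 0: 1 assignment
So 21 of the 25 assignments meet the threshold.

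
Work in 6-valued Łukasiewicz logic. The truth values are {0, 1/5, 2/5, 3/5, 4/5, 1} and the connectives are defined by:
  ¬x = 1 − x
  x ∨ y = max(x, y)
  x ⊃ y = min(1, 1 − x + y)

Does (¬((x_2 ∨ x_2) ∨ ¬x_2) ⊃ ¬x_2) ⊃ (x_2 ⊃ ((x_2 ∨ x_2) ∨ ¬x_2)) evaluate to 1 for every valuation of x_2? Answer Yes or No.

Yes

x_2 = 0 ↦ 1
x_2 = 1/5 ↦ 1
x_2 = 2/5 ↦ 1
x_2 = 3/5 ↦ 1
x_2 = 4/5 ↦ 1
x_2 = 1 ↦ 1
Every assignment gives a value ≥ 1.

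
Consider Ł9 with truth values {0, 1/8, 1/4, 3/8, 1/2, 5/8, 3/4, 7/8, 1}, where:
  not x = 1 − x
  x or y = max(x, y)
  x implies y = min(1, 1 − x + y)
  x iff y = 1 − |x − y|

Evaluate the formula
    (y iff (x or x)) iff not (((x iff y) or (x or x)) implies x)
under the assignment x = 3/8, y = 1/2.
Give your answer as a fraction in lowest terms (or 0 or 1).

5/8

x or x = 3/8 or 3/8 = 3/8
y iff (x or x) = 1/2 iff 3/8 = 7/8
x iff y = 3/8 iff 1/2 = 7/8
x or x = 3/8 or 3/8 = 3/8
(x iff y) or (x or x) = 7/8 or 3/8 = 7/8
((x iff y) or (x or x)) implies x = 7/8 implies 3/8 = 1/2
not (((x iff y) or (x or x)) implies x) = not 1/2 = 1/2
(y iff (x or x)) iff not (((x iff y) or (x or x)) implies x) = 7/8 iff 1/2 = 5/8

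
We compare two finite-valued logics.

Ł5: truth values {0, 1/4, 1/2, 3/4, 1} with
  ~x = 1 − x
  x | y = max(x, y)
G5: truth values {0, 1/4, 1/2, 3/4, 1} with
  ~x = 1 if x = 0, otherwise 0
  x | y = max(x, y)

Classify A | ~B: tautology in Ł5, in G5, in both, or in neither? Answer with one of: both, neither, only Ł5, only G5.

In Ł5: at A = 0, B = 1/4 the value is 3/4 — not a tautology.
In G5: at A = 0, B = 1/4 the value is 0 — not a tautology.

neither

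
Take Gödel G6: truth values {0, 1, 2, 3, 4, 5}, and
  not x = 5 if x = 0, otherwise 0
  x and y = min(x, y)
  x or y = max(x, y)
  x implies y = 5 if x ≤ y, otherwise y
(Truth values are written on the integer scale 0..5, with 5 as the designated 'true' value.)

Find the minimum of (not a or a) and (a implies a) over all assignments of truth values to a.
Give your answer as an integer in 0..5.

1

Take a = 1:
not a = not 1 = 0
not a or a = 0 or 1 = 1
a implies a = 1 implies 1 = 5
(not a or a) and (a implies a) = 1 and 5 = 1
No assignment yields a value below 1, so this is the minimum.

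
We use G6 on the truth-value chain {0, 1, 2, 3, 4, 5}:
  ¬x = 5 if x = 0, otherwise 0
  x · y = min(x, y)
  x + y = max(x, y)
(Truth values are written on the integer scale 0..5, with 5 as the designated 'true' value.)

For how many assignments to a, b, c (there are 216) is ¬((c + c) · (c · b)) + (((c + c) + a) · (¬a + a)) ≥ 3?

156

value 5: 96 assignments (counts)
value 4: 30 assignments (counts)
value 3: 30 assignments (counts)
value 2: 30 assignments
value 1: 30 assignments
So 156 of the 216 assignments meet the threshold.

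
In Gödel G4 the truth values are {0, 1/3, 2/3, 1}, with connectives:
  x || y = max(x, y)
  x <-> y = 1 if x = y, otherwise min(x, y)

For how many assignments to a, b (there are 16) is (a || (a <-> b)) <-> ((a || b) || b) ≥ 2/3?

a = 0, b = 0 ↦ 0  <
a = 0, b = 1/3 ↦ 0  <
a = 0, b = 2/3 ↦ 0  <
a = 0, b = 1 ↦ 0  <
a = 1/3, b = 0 ↦ 1  ≥
a = 1/3, b = 1/3 ↦ 1/3  <
a = 1/3, b = 2/3 ↦ 1/3  <
a = 1/3, b = 1 ↦ 1/3  <
a = 2/3, b = 0 ↦ 1  ≥
a = 2/3, b = 1/3 ↦ 1  ≥
a = 2/3, b = 2/3 ↦ 2/3  ≥
a = 2/3, b = 1 ↦ 2/3  ≥
a = 1, b = 0 ↦ 1  ≥
a = 1, b = 1/3 ↦ 1  ≥
a = 1, b = 2/3 ↦ 1  ≥
a = 1, b = 1 ↦ 1  ≥
So 9 of the 16 assignments meet the threshold.

9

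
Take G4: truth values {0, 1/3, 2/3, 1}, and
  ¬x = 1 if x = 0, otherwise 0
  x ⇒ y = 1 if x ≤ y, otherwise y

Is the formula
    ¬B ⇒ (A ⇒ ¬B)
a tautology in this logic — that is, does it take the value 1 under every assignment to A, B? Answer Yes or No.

A = 0, B = 0 ↦ 1
A = 0, B = 1/3 ↦ 1
A = 0, B = 2/3 ↦ 1
A = 0, B = 1 ↦ 1
A = 1/3, B = 0 ↦ 1
A = 1/3, B = 1/3 ↦ 1
A = 1/3, B = 2/3 ↦ 1
A = 1/3, B = 1 ↦ 1
A = 2/3, B = 0 ↦ 1
A = 2/3, B = 1/3 ↦ 1
A = 2/3, B = 2/3 ↦ 1
A = 2/3, B = 1 ↦ 1
A = 1, B = 0 ↦ 1
A = 1, B = 1/3 ↦ 1
A = 1, B = 2/3 ↦ 1
A = 1, B = 1 ↦ 1
Every assignment gives a value ≥ 1.

Yes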